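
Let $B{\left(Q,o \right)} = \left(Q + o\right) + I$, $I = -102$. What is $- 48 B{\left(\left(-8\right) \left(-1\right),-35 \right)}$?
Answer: $6192$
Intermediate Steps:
$B{\left(Q,o \right)} = -102 + Q + o$ ($B{\left(Q,o \right)} = \left(Q + o\right) - 102 = -102 + Q + o$)
$- 48 B{\left(\left(-8\right) \left(-1\right),-35 \right)} = - 48 \left(-102 - -8 - 35\right) = - 48 \left(-102 + 8 - 35\right) = \left(-48\right) \left(-129\right) = 6192$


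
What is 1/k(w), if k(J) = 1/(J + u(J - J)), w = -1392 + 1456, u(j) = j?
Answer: 64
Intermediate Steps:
w = 64
k(J) = 1/J (k(J) = 1/(J + (J - J)) = 1/(J + 0) = 1/J)
1/k(w) = 1/(1/64) = 64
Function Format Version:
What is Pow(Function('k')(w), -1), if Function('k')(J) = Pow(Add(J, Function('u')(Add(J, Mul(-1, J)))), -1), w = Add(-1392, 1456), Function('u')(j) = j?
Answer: 64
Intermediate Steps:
w = 64
Function('k')(J) = Pow(J, -1) (Function('k')(J) = Pow(Add(J, Add(J, Mul(-1, J))), -1) = Pow(Add(J, 0), -1) = Pow(J, -1))
Pow(Function('k')(w), -1) = Pow(Pow(64, -1), -1) = Pow(Rational(1, 64), -1) = 64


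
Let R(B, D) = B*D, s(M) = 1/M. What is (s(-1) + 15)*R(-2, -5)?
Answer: 140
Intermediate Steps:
(s(-1) + 15)*R(-2, -5) = (1/(-1) + 15)*(-2*(-5)) = (-1 + 15)*10 = 14*10 = 140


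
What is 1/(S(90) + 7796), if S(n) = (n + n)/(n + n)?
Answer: 1/7797 ≈ 0.00012825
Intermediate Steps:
S(n) = 1 (S(n) = (2*n)/((2*n)) = (2*n)*(1/(2*n)) = 1)
1/(S(90) + 7796) = 1/(1 + 7796) = 1/7797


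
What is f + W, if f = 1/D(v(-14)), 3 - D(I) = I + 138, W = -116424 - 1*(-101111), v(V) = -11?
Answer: -1898813/124 ≈ -15313.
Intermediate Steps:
W = -15313 (W = -116424 + 101111 = -15313)
D(I) = -135 - I (D(I) = 3 - (I + 138) = 3 - (138 + I) = 3 + (-138 - I) = -135 - I)
f = -1/124 (f = 1/(-135 - 1*(-11)) = 1/(-135 + 11) = 1/(-124) = -1/124 ≈ -0.0080645)
f + W = -1/124 - 15313 = -1898813/124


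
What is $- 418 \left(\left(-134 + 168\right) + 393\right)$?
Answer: $-178486$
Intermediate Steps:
$- 418 \left(\left(-134 + 168\right) + 393\right) = - 418 \left(34 + 393\right) = \left(-418\right) 427 = -178486$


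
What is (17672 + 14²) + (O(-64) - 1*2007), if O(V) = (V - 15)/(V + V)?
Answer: 2030287/128 ≈ 15862.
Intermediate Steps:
O(V) = (-15 + V)/(2*V) (O(V) = (-15 + V)/((2*V)) = (-15 + V)*(1/(2*V)) = (-15 + V)/(2*V))
(17672 + 14²) + (O(-64) - 1*2007) = (17672 + 14²) + ((½)*(-15 - 64)/(-64) - 1*2007) = (17672 + 196) + ((½)*(-1/64)*(-79) - 2007) = 17868 + (79/128 - 2007) = 17868 - 256817/128 = 2030287/128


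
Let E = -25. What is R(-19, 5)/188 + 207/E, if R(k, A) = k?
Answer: -39391/4700 ≈ -8.3811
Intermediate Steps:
R(-19, 5)/188 + 207/E = -19/188 + 207/(-25) = -19*1/188 + 207*(-1/25) = -19/188 - 207/25 = -39391/4700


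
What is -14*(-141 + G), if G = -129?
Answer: 3780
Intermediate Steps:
-14*(-141 + G) = -14*(-141 - 129) = -14*(-270) = 3780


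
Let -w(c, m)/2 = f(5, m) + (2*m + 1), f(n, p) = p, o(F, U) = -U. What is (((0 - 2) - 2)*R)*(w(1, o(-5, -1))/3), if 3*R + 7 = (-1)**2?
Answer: -64/3 ≈ -21.333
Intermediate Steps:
w(c, m) = -2 - 6*m (w(c, m) = -2*(m + (2*m + 1)) = -2*(m + (1 + 2*m)) = -2*(1 + 3*m) = -2 - 6*m)
R = -2 (R = -7/3 + (1/3)*(-1)**2 = -7/3 + (1/3)*1 = -7/3 + 1/3 = -2)
(((0 - 2) - 2)*R)*(w(1, o(-5, -1))/3) = (((0 - 2) - 2)*(-2))*((-2 - (-6)*(-1))/3) = ((-2 - 2)*(-2))*((-2 - 6*1)*(1/3)) = (-4*(-2))*((-2 - 6)*(1/3)) = 8*(-8*1/3) = 8*(-8/3) = -64/3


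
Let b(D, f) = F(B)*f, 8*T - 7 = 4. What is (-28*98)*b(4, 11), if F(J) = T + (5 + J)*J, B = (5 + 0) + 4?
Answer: -3844687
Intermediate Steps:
B = 9 (B = 5 + 4 = 9)
T = 11/8 (T = 7/8 + (1/8)*4 = 7/8 + 1/2 = 11/8 ≈ 1.3750)
F(J) = 11/8 + J*(5 + J) (F(J) = 11/8 + (5 + J)*J = 11/8 + J*(5 + J))
b(D, f) = 1019*f/8 (b(D, f) = (11/8 + 9**2 + 5*9)*f = (11/8 + 81 + 45)*f = 1019*f/8)
(-28*98)*b(4, 11) = (-28*98)*((1019/8)*11) = -2744*11209/8 = -3844687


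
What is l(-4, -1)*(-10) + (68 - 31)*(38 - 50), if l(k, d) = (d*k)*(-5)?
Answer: -244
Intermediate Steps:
l(k, d) = -5*d*k
l(-4, -1)*(-10) + (68 - 31)*(38 - 50) = -5*(-1)*(-4)*(-10) + (68 - 31)*(38 - 50) = -20*(-10) + 37*(-12) = 200 - 444 = -244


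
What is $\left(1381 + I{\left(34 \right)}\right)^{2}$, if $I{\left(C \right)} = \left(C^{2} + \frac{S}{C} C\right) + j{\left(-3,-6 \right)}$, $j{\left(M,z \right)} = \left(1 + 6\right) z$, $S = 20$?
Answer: $6325225$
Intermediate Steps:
$j{\left(M,z \right)} = 7 z$
$I{\left(C \right)} = -22 + C^{2}$ ($I{\left(C \right)} = \left(C^{2} + \frac{20}{C} C\right) + 7 \left(-6\right) = \left(C^{2} + 20\right) - 42 = \left(20 + C^{2}\right) - 42 = -22 + C^{2}$)
$\left(1381 + I{\left(34 \right)}\right)^{2} = \left(1381 - \left(22 - 34^{2}\right)\right)^{2} = \left(1381 + \left(-22 + 1156\right)\right)^{2} = \left(1381 + 1134\right)^{2} = 2515^{2} = 6325225$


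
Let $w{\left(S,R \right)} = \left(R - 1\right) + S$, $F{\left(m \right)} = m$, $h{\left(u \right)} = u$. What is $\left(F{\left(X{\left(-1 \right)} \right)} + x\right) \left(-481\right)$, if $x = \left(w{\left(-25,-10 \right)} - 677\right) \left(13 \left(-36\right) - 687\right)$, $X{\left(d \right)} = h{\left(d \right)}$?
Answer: $-396110234$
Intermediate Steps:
$X{\left(d \right)} = d$
$w{\left(S,R \right)} = -1 + R + S$ ($w{\left(S,R \right)} = \left(-1 + R\right) + S = -1 + R + S$)
$x = 823515$ ($x = \left(\left(-1 - 10 - 25\right) - 677\right) \left(13 \left(-36\right) - 687\right) = \left(-36 - 677\right) \left(-468 - 687\right) = \left(-713\right) \left(-1155\right) = 823515$)
$\left(F{\left(X{\left(-1 \right)} \right)} + x\right) \left(-481\right) = \left(-1 + 823515\right) \left(-481\right) = 823514 \left(-481\right) = -396110234$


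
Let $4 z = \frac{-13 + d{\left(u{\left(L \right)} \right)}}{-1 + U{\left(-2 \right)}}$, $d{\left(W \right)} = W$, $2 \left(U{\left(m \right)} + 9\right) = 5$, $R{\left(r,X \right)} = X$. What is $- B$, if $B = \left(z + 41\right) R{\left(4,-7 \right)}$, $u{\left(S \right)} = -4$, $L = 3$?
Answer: $\frac{8729}{30} \approx 290.97$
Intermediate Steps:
$U{\left(m \right)} = - \frac{13}{2}$ ($U{\left(m \right)} = -9 + \frac{1}{2} \cdot 5 = -9 + \frac{5}{2} = - \frac{13}{2}$)
$z = \frac{17}{30}$ ($z = \frac{\left(-13 - 4\right) \frac{1}{-1 - \frac{13}{2}}}{4} = \frac{\left(-17\right) \frac{1}{- \frac{15}{2}}}{4} = \frac{\left(-17\right) \left(- \frac{2}{15}\right)}{4} = \frac{1}{4} \cdot \frac{34}{15} = \frac{17}{30} \approx 0.56667$)
$B = - \frac{8729}{30}$ ($B = \left(\frac{17}{30} + 41\right) \left(-7\right) = \frac{1247}{30} \left(-7\right) = - \frac{8729}{30} \approx -290.97$)
$- B = \left(-1\right) \left(- \frac{8729}{30}\right) = \frac{8729}{30}$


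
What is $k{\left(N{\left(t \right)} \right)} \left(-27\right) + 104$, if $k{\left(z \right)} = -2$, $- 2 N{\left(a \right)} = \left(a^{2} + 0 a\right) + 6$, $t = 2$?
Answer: $158$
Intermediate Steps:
$N{\left(a \right)} = -3 - \frac{a^{2}}{2}$ ($N{\left(a \right)} = - \frac{\left(a^{2} + 0 a\right) + 6}{2} = - \frac{\left(a^{2} + 0\right) + 6}{2} = - \frac{a^{2} + 6}{2} = - \frac{6 + a^{2}}{2} = -3 - \frac{a^{2}}{2}$)
$k{\left(N{\left(t \right)} \right)} \left(-27\right) + 104 = \left(-2\right) \left(-27\right) + 104 = 54 + 104 = 158$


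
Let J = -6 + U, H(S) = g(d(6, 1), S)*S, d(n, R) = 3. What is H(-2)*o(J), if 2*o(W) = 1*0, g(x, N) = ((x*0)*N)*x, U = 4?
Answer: 0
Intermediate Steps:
g(x, N) = 0 (g(x, N) = (0*N)*x = 0*x = 0)
H(S) = 0 (H(S) = 0*S = 0)
J = -2 (J = -6 + 4 = -2)
o(W) = 0 (o(W) = (1*0)/2 = (½)*0 = 0)
H(-2)*o(J) = 0*0 = 0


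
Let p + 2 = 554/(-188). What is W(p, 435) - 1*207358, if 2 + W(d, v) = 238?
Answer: -207122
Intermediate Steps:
p = -465/94 (p = -2 + 554/(-188) = -2 + 554*(-1/188) = -2 - 277/94 = -465/94 ≈ -4.9468)
W(d, v) = 236 (W(d, v) = -2 + 238 = 236)
W(p, 435) - 1*207358 = 236 - 1*207358 = 236 - 207358 = -207122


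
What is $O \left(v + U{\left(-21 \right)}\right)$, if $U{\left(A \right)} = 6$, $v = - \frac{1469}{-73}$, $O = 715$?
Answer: $\frac{1363505}{73} \approx 18678.0$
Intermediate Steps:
$v = \frac{1469}{73}$ ($v = \left(-1469\right) \left(- \frac{1}{73}\right) = \frac{1469}{73} \approx 20.123$)
$O \left(v + U{\left(-21 \right)}\right) = 715 \left(\frac{1469}{73} + 6\right) = 715 \cdot \frac{1907}{73} = \frac{1363505}{73}$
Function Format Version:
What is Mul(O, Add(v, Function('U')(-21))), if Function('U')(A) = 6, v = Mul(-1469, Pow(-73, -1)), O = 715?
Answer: Rational(1363505, 73) ≈ 18678.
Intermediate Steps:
v = Rational(1469, 73) (v = Mul(-1469, Rational(-1, 73)) = Rational(1469, 73) ≈ 20.123)
Mul(O, Add(v, Function('U')(-21))) = Mul(715, Add(Rational(1469, 73), 6)) = Mul(715, Rational(1907, 73)) = Rational(1363505, 73)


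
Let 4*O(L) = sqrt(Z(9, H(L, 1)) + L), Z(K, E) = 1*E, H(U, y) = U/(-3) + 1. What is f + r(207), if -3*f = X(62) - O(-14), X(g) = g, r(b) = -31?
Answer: -155/3 + 5*I*sqrt(3)/36 ≈ -51.667 + 0.24056*I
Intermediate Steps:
H(U, y) = 1 - U/3 (H(U, y) = U*(-1/3) + 1 = -U/3 + 1 = 1 - U/3)
Z(K, E) = E
O(L) = sqrt(1 + 2*L/3)/4 (O(L) = sqrt((1 - L/3) + L)/4 = sqrt(1 + 2*L/3)/4)
f = -62/3 + 5*I*sqrt(3)/36 (f = -(62 - sqrt(9 + 6*(-14))/12)/3 = -(62 - sqrt(9 - 84)/12)/3 = -(62 - sqrt(-75)/12)/3 = -(62 - 5*I*sqrt(3)/12)/3 = -62/3 + 5*I*sqrt(3)/36 ≈ -20.667 + 0.24056*I)
f + r(207) = (-62/3 + 5*I*sqrt(3)/36) - 31 = -155/3 + 5*I*sqrt(3)/36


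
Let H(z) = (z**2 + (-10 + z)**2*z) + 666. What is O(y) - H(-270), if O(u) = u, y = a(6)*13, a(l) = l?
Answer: 21094512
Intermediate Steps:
H(z) = 666 + z**2 + z*(-10 + z)**2 (H(z) = (z**2 + z*(-10 + z)**2) + 666 = 666 + z**2 + z*(-10 + z)**2)
y = 78 (y = 6*13 = 78)
O(y) - H(-270) = 78 - (666 + (-270)**2 - 270*(-10 - 270)**2) = 78 - (666 + 72900 - 270*(-280)**2) = 78 - (666 + 72900 - 270*78400) = 78 - (666 + 72900 - 21168000) = 78 - 1*(-21094434) = 78 + 21094434 = 21094512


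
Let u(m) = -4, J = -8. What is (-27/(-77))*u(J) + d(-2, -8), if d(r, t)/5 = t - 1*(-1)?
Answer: -2803/77 ≈ -36.403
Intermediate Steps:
d(r, t) = 5 + 5*t (d(r, t) = 5*(t - 1*(-1)) = 5*(t + 1) = 5*(1 + t) = 5 + 5*t)
(-27/(-77))*u(J) + d(-2, -8) = -27/(-77)*(-4) + (5 + 5*(-8)) = -27*(-1/77)*(-4) + (5 - 40) = (27/77)*(-4) - 35 = -108/77 - 35 = -2803/77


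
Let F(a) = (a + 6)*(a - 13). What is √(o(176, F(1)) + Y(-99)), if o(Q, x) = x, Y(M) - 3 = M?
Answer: 6*I*√5 ≈ 13.416*I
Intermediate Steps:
F(a) = (-13 + a)*(6 + a) (F(a) = (6 + a)*(-13 + a) = (-13 + a)*(6 + a))
Y(M) = 3 + M
√(o(176, F(1)) + Y(-99)) = √((-78 + 1² - 7*1) + (3 - 99)) = √((-78 + 1 - 7) - 96) = √(-84 - 96) = √(-180) = 6*I*√5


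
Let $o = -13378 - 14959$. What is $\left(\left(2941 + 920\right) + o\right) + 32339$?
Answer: $7863$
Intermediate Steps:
$o = -28337$ ($o = -13378 - 14959 = -28337$)
$\left(\left(2941 + 920\right) + o\right) + 32339 = \left(\left(2941 + 920\right) - 28337\right) + 32339 = \left(3861 - 28337\right) + 32339 = -24476 + 32339 = 7863$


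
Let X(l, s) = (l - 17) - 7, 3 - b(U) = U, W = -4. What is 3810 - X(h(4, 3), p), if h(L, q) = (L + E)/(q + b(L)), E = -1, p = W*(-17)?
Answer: 7665/2 ≈ 3832.5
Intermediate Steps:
p = 68 (p = -4*(-17) = 68)
b(U) = 3 - U
h(L, q) = (-1 + L)/(3 + q - L) (h(L, q) = (L - 1)/(q + (3 - L)) = (-1 + L)/(3 + q - L))
X(l, s) = -24 + l (X(l, s) = (-17 + l) - 7 = -24 + l)
3810 - X(h(4, 3), p) = 3810 - (-24 + (-1 + 4)/(3 + 3 - 1*4)) = 3810 - (-24 + 3/(3 + 3 - 4)) = 3810 - (-24 + 3/2) = 3810 - 1*(-45/2) = 3810 + 45/2 = 7665/2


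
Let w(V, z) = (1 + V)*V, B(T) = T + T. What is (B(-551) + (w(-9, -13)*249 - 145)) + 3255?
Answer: 19936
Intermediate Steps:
B(T) = 2*T
w(V, z) = V*(1 + V)
(B(-551) + (w(-9, -13)*249 - 145)) + 3255 = (2*(-551) + (-9*(1 - 9)*249 - 145)) + 3255 = (-1102 + (-9*(-8)*249 - 145)) + 3255 = (-1102 + (72*249 - 145)) + 3255 = (-1102 + (17928 - 145)) + 3255 = (-1102 + 17783) + 3255 = 16681 + 3255 = 19936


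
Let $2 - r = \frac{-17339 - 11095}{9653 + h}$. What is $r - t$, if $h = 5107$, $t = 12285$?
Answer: $- \frac{30211441}{2460} \approx -12281.0$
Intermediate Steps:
$r = \frac{9659}{2460}$ ($r = 2 - \frac{-17339 - 11095}{9653 + 5107} = 2 - - \frac{28434}{14760} = 2 - \left(-28434\right) \frac{1}{14760} = 2 - - \frac{4739}{2460} = 2 + \frac{4739}{2460} = \frac{9659}{2460} \approx 3.9264$)
$r - t = \frac{9659}{2460} - 12285 = - \frac{30211441}{2460}$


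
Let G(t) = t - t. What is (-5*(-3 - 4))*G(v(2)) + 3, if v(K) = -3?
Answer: 3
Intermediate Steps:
G(t) = 0
(-5*(-3 - 4))*G(v(2)) + 3 = -5*(-3 - 4)*0 + 3 = -5*(-7)*0 + 3 = 35*0 + 3 = 0 + 3 = 3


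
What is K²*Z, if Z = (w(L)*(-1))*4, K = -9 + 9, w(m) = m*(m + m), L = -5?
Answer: 0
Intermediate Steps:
w(m) = 2*m² (w(m) = m*(2*m) = 2*m²)
K = 0
Z = -200 (Z = ((2*(-5)²)*(-1))*4 = ((2*25)*(-1))*4 = (50*(-1))*4 = -50*4 = -200)
K²*Z = 0²*(-200) = 0*(-200) = 0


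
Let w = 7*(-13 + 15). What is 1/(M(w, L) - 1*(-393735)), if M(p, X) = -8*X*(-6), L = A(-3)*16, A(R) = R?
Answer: 1/391431 ≈ 2.5547e-6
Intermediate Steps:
L = -48 (L = -3*16 = -48)
w = 14 (w = 7*2 = 14)
M(p, X) = 48*X
1/(M(w, L) - 1*(-393735)) = 1/(48*(-48) - 1*(-393735)) = 1/(-2304 + 393735) = 1/391431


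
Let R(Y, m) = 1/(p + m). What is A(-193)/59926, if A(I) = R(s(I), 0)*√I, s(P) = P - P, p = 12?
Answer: I*√193/719112 ≈ 1.9319e-5*I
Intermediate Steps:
s(P) = 0
R(Y, m) = 1/(12 + m)
A(I) = √I/12 (A(I) = √I/(12 + 0) = √I/12)
A(-193)/59926 = (√(-193)/12)/59926 = ((I*√193)/12)*(1/59926) = (I*√193/12)*(1/59926) = I*√193/719112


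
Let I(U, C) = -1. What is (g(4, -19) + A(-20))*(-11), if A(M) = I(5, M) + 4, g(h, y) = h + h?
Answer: -121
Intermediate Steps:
g(h, y) = 2*h
A(M) = 3 (A(M) = -1 + 4 = 3)
(g(4, -19) + A(-20))*(-11) = (2*4 + 3)*(-11) = (8 + 3)*(-11) = 11*(-11) = -121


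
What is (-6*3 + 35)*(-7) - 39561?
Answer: -39680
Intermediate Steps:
(-6*3 + 35)*(-7) - 39561 = (-18 + 35)*(-7) - 39561 = 17*(-7) - 39561 = -119 - 39561 = -39680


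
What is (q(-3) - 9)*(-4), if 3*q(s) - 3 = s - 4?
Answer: 124/3 ≈ 41.333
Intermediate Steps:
q(s) = -⅓ + s/3 (q(s) = 1 + (s - 4)/3 = 1 + (-4 + s)/3 = 1 + (-4/3 + s/3) = -⅓ + s/3)
(q(-3) - 9)*(-4) = ((-⅓ + (⅓)*(-3)) - 9)*(-4) = ((-⅓ - 1) - 9)*(-4) = (-4/3 - 9)*(-4) = -31/3*(-4) = 124/3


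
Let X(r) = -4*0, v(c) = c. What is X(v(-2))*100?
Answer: 0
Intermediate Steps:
X(r) = 0
X(v(-2))*100 = 0*100 = 0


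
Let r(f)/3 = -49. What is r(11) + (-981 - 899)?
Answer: -2027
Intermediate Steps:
r(f) = -147 (r(f) = 3*(-49) = -147)
r(11) + (-981 - 899) = -147 + (-981 - 899) = -147 - 1880 = -2027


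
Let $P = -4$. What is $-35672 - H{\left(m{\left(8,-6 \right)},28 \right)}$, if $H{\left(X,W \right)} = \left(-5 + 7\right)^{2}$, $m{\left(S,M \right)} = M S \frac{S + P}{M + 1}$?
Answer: $-35676$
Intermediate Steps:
$m{\left(S,M \right)} = \frac{M S \left(-4 + S\right)}{1 + M}$ ($m{\left(S,M \right)} = M S \frac{S - 4}{M + 1} = M S \frac{-4 + S}{1 + M} = \frac{M S \left(-4 + S\right)}{1 + M}$)
$H{\left(X,W \right)} = 4$ ($H{\left(X,W \right)} = 2^{2} = 4$)
$-35672 - H{\left(m{\left(8,-6 \right)},28 \right)} = -35672 - 4 = -35676$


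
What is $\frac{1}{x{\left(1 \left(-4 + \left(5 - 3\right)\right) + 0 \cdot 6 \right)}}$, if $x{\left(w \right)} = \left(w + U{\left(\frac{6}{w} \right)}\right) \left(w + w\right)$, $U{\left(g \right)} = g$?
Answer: $\frac{1}{20} \approx 0.05$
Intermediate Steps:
$x{\left(w \right)} = 2 w \left(w + \frac{6}{w}\right)$ ($x{\left(w \right)} = \left(w + \frac{6}{w}\right) \left(w + w\right) = \left(w + \frac{6}{w}\right) 2 w = 2 w \left(w + \frac{6}{w}\right)$)
$\frac{1}{x{\left(1 \left(-4 + \left(5 - 3\right)\right) + 0 \cdot 6 \right)}} = \frac{1}{12 + 2 \left(1 \left(-4 + \left(5 - 3\right)\right) + 0 \cdot 6\right)^{2}} = \frac{1}{12 + 2 \left(1 \left(-4 + \left(5 - 3\right)\right) + 0\right)^{2}} = \frac{1}{12 + 2 \left(1 \left(-4 + 2\right) + 0\right)^{2}} = \frac{1}{12 + 2 \left(1 \left(-2\right) + 0\right)^{2}} = \frac{1}{12 + 2 \left(-2 + 0\right)^{2}} = \frac{1}{12 + 2 \left(-2\right)^{2}} = \frac{1}{12 + 2 \cdot 4} = \frac{1}{12 + 8} = \frac{1}{20}$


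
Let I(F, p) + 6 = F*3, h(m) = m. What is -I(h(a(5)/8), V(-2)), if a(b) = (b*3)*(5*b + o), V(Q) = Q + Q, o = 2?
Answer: -1167/8 ≈ -145.88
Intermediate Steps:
V(Q) = 2*Q
a(b) = 3*b*(2 + 5*b) (a(b) = (b*3)*(5*b + 2) = (3*b)*(2 + 5*b) = 3*b*(2 + 5*b))
I(F, p) = -6 + 3*F (I(F, p) = -6 + F*3 = -6 + 3*F)
-I(h(a(5)/8), V(-2)) = -(-6 + 3*((3*5*(2 + 5*5))/8)) = -(-6 + 3*((3*5*(2 + 25))*(⅛))) = -(-6 + 3*((3*5*27)*(⅛))) = -(-6 + 3*(405*(⅛))) = -(-6 + 3*(405/8)) = -(-6 + 1215/8) = -1*1167/8 = -1167/8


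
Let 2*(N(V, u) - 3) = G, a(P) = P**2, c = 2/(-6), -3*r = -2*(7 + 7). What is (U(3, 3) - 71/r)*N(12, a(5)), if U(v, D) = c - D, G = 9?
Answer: -4595/56 ≈ -82.054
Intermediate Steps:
r = 28/3 (r = -(-2)*(7 + 7)/3 = -(-2)*14/3 = -1/3*(-28) = 28/3 ≈ 9.3333)
c = -1/3 (c = 2*(-1/6) = -1/3 ≈ -0.33333)
N(V, u) = 15/2 (N(V, u) = 3 + (1/2)*9 = 3 + 9/2 = 15/2)
U(v, D) = -1/3 - D
(U(3, 3) - 71/r)*N(12, a(5)) = ((-1/3 - 1*3) - 71/28/3)*(15/2) = ((-1/3 - 3) - 71*3/28)*(15/2) = (-10/3 - 213/28)*(15/2) = -919/84*15/2 = -4595/56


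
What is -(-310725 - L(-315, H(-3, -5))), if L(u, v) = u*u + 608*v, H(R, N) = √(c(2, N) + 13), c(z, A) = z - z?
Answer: 409950 + 608*√13 ≈ 4.1214e+5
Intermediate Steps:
c(z, A) = 0
H(R, N) = √13 (H(R, N) = √(0 + 13) = √13)
L(u, v) = u² + 608*v
-(-310725 - L(-315, H(-3, -5))) = -(-310725 - ((-315)² + 608*√13)) = -(-310725 - (99225 + 608*√13)) = -(-310725 + (-99225 - 608*√13)) = -(-409950 - 608*√13) = 409950 + 608*√13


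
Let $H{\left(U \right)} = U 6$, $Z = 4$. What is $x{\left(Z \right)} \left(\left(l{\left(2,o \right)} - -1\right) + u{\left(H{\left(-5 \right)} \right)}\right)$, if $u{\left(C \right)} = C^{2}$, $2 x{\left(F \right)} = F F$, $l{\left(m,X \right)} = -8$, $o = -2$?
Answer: $7144$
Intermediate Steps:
$H{\left(U \right)} = 6 U$
$x{\left(F \right)} = \frac{F^{2}}{2}$ ($x{\left(F \right)} = \frac{F F}{2} = \frac{F^{2}}{2}$)
$x{\left(Z \right)} \left(\left(l{\left(2,o \right)} - -1\right) + u{\left(H{\left(-5 \right)} \right)}\right) = \frac{4^{2}}{2} \left(\left(-8 - -1\right) + \left(6 \left(-5\right)\right)^{2}\right) = \frac{1}{2} \cdot 16 \left(\left(-8 + 1\right) + \left(-30\right)^{2}\right) = 8 \left(-7 + 900\right) = 8 \cdot 893 = 7144$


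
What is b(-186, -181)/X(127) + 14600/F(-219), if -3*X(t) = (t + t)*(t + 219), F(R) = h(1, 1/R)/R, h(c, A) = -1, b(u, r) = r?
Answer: 281000302143/87884 ≈ 3.1974e+6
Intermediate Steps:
F(R) = -1/R
X(t) = -2*t*(219 + t)/3 (X(t) = -(t + t)*(t + 219)/3 = -2*t*(219 + t)/3)
b(-186, -181)/X(127) + 14600/F(-219) = -181*(-3/(254*(219 + 127))) + 14600/((-1/(-219))) = -181/((-2/3*127*346)) + 14600/((-1*(-1/219))) = -181/(-87884/3) + 14600/(1/219) = -181*(-3/87884) + 14600*219 = 543/87884 + 3197400 = 281000302143/87884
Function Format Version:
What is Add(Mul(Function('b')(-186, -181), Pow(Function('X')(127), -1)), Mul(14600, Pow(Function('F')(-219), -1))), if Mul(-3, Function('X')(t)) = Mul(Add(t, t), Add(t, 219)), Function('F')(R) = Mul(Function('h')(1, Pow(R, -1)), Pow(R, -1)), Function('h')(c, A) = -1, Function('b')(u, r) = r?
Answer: Rational(281000302143, 87884) ≈ 3.1974e+6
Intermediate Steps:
Function('F')(R) = Mul(-1, Pow(R, -1))
Function('X')(t) = Mul(Rational(-2, 3), t, Add(219, t)) (Function('X')(t) = Mul(Rational(-1, 3), Mul(Add(t, t), Add(t, 219))) = Mul(Rational(-1, 3), Mul(Mul(2, t), Add(219, t))) = Mul(Rational(-1, 3), Mul(2, t, Add(219, t))) = Mul(Rational(-2, 3), t, Add(219, t)))
Add(Mul(Function('b')(-186, -181), Pow(Function('X')(127), -1)), Mul(14600, Pow(Function('F')(-219), -1))) = Add(Mul(-181, Pow(Mul(Rational(-2, 3), 127, Add(219, 127)), -1)), Mul(14600, Pow(Mul(-1, Pow(-219, -1)), -1))) = Add(Mul(-181, Pow(Mul(Rational(-2, 3), 127, 346), -1)), Mul(14600, Pow(Mul(-1, Rational(-1, 219)), -1))) = Add(Mul(-181, Pow(Rational(-87884, 3), -1)), Mul(14600, Pow(Rational(1, 219), -1))) = Add(Mul(-181, Rational(-3, 87884)), Mul(14600, 219)) = Add(Rational(543, 87884), 3197400) = Rational(281000302143, 87884)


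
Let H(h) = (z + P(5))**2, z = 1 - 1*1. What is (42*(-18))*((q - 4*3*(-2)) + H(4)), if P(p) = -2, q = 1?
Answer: -21924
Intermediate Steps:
z = 0 (z = 1 - 1 = 0)
H(h) = 4 (H(h) = (0 - 2)**2 = (-2)**2 = 4)
(42*(-18))*((q - 4*3*(-2)) + H(4)) = (42*(-18))*((1 - 4*3*(-2)) + 4) = -756*((1 - 12*(-2)) + 4) = -756*((1 + 24) + 4) = -756*(25 + 4) = -756*29 = -21924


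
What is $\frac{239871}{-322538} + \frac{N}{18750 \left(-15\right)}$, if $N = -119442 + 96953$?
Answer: $- \frac{15052540417}{22678453125} \approx -0.66374$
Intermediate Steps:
$N = -22489$
$\frac{239871}{-322538} + \frac{N}{18750 \left(-15\right)} = \frac{239871}{-322538} - \frac{22489}{18750 \left(-15\right)} = 239871 \left(- \frac{1}{322538}\right) - \frac{22489}{-281250} = - \frac{239871}{322538} - - \frac{22489}{281250} = - \frac{239871}{322538} + \frac{22489}{281250} = - \frac{15052540417}{22678453125}$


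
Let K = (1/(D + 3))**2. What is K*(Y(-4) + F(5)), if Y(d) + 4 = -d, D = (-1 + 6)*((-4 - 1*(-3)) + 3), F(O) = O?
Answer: 5/169 ≈ 0.029586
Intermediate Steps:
D = 10 (D = 5*((-4 + 3) + 3) = 5*(-1 + 3) = 5*2 = 10)
Y(d) = -4 - d
K = 1/169 (K = (1/(10 + 3))**2 = (1/13)**2 = 1/169 ≈ 0.0059172)
K*(Y(-4) + F(5)) = ((-4 - 1*(-4)) + 5)/169 = ((-4 + 4) + 5)/169 = (0 + 5)/169 = (1/169)*5 = 5/169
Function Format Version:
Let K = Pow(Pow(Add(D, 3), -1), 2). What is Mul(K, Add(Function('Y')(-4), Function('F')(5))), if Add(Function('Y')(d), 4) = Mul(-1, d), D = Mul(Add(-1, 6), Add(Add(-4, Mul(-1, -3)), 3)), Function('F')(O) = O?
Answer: Rational(5, 169) ≈ 0.029586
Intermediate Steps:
D = 10 (D = Mul(5, Add(Add(-4, 3), 3)) = Mul(5, Add(-1, 3)) = Mul(5, 2) = 10)
Function('Y')(d) = Add(-4, Mul(-1, d))
K = Rational(1, 169) (K = Pow(Pow(Add(10, 3), -1), 2) = Pow(Pow(13, -1), 2) = Pow(Rational(1, 13), 2) = Rational(1, 169) ≈ 0.0059172)
Mul(K, Add(Function('Y')(-4), Function('F')(5))) = Mul(Rational(1, 169), Add(Add(-4, Mul(-1, -4)), 5)) = Mul(Rational(1, 169), Add(Add(-4, 4), 5)) = Mul(Rational(1, 169), Add(0, 5)) = Mul(Rational(1, 169), 5) = Rational(5, 169)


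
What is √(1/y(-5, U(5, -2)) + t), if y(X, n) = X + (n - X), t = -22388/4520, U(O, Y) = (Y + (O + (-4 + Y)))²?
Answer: I*√55644590/3390 ≈ 2.2005*I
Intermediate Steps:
U(O, Y) = (-4 + O + 2*Y)² (U(O, Y) = (Y + (-4 + O + Y))² = (-4 + O + 2*Y)²)
t = -5597/1130 (t = -22388*1/4520 = -5597/1130 ≈ -4.9531)
y(X, n) = n
√(1/y(-5, U(5, -2)) + t) = √(1/((-4 + 5 + 2*(-2))²) - 5597/1130) = √(1/((-4 + 5 - 4)²) - 5597/1130) = √(1/((-3)²) - 5597/1130) = √(1/9 - 5597/1130) = √(⅑ - 5597/1130) = √(-49243/10170) = I*√55644590/3390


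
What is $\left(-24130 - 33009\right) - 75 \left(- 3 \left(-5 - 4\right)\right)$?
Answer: $-59164$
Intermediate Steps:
$\left(-24130 - 33009\right) - 75 \left(- 3 \left(-5 - 4\right)\right) = -57139 - 75 \left(\left(-3\right) \left(-9\right)\right) = -57139 - 2025 = -59164$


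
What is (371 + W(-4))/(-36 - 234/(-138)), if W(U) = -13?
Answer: -8234/789 ≈ -10.436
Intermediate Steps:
(371 + W(-4))/(-36 - 234/(-138)) = (371 - 13)/(-36 - 234/(-138)) = 358/(-36 - 234*(-1/138)) = 358/(-36 + 39/23) = 358/(-789/23) = 358*(-23/789) = -8234/789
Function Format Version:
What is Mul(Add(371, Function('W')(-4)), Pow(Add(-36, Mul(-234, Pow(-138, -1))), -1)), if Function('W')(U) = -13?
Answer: Rational(-8234, 789) ≈ -10.436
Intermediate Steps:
Mul(Add(371, Function('W')(-4)), Pow(Add(-36, Mul(-234, Pow(-138, -1))), -1)) = Mul(Add(371, -13), Pow(Add(-36, Mul(-234, Pow(-138, -1))), -1)) = Mul(358, Pow(Add(-36, Mul(-234, Rational(-1, 138))), -1)) = Mul(358, Pow(Add(-36, Rational(39, 23)), -1)) = Mul(358, Pow(Rational(-789, 23), -1)) = Mul(358, Rational(-23, 789)) = Rational(-8234, 789)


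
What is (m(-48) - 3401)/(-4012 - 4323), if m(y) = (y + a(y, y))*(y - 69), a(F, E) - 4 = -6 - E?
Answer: 3167/8335 ≈ 0.37996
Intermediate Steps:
a(F, E) = -2 - E (a(F, E) = 4 + (-6 - E) = -2 - E)
m(y) = 138 - 2*y (m(y) = (y + (-2 - y))*(y - 69) = -2*(-69 + y) = 138 - 2*y)
(m(-48) - 3401)/(-4012 - 4323) = ((138 - 2*(-48)) - 3401)/(-4012 - 4323) = ((138 + 96) - 3401)/(-8335) = (234 - 3401)*(-1/8335) = -3167*(-1/8335) = 3167/8335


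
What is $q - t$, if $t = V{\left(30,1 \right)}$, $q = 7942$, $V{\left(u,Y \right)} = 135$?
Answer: $7807$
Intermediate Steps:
$t = 135$
$q - t = 7942 - 135 = 7807$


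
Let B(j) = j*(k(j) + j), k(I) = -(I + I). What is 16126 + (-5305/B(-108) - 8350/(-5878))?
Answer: 552871567091/34280496 ≈ 16128.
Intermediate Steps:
k(I) = -2*I
B(j) = -j**2 (B(j) = j*(-2*j + j) = j*(-j) = -j**2)
16126 + (-5305/B(-108) - 8350/(-5878)) = 16126 + (-5305/((-1*(-108)**2)) - 8350/(-5878)) = 16126 + (-5305/((-1*11664)) - 8350*(-1/5878)) = 16126 + (-5305/(-11664) + 4175/2939) = 16126 + (-5305*(-1/11664) + 4175/2939) = 16126 + (5305/11664 + 4175/2939) = 16126 + 64288595/34280496 = 552871567091/34280496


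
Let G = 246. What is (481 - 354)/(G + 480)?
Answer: 127/726 ≈ 0.17493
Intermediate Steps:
(481 - 354)/(G + 480) = (481 - 354)/(246 + 480) = 127/726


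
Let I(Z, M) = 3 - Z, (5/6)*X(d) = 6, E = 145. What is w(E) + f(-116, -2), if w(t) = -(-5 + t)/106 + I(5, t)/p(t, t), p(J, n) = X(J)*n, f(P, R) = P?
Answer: -3245849/27666 ≈ -117.32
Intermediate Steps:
X(d) = 36/5 (X(d) = (6/5)*6 = 36/5)
p(J, n) = 36*n/5
w(t) = 5/106 - 5/(18*t) - t/106 (w(t) = -(-5 + t)/106 + (3 - 1*5)/((36*t/5)) = (5 - t)*(1/106) + (3 - 5)*(5/(36*t)) = (5/106 - t/106) - 5/(18*t) = 5/106 - 5/(18*t) - t/106)
w(E) + f(-116, -2) = (1/954)*(-265 + 9*145*(5 - 1*145))/145 - 116 = (1/954)*(1/145)*(-265 + 9*145*(5 - 145)) - 116 = (1/954)*(1/145)*(-265 + 9*145*(-140)) - 116 = (1/954)*(1/145)*(-265 - 182700) - 116 = (1/954)*(1/145)*(-182965) - 116 = -36593/27666 - 116 = -3245849/27666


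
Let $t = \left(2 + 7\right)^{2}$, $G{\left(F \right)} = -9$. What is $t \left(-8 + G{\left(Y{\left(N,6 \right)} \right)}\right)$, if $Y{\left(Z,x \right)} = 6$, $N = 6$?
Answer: $-1377$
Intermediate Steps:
$t = 81$ ($t = 9^{2} = 81$)
$t \left(-8 + G{\left(Y{\left(N,6 \right)} \right)}\right) = 81 \left(-8 - 9\right) = 81 \left(-17\right) = -1377$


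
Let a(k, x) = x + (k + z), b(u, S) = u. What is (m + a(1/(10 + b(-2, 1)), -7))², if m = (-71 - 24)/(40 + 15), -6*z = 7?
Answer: 6651241/69696 ≈ 95.432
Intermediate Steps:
z = -7/6 (z = -⅙*7 = -7/6 ≈ -1.1667)
m = -19/11 (m = -95/55 = -95*1/55 = -19/11 ≈ -1.7273)
a(k, x) = -7/6 + k + x (a(k, x) = x + (k - 7/6) = x + (-7/6 + k) = -7/6 + k + x)
(m + a(1/(10 + b(-2, 1)), -7))² = (-19/11 + (-7/6 + 1/(10 - 2) - 7))² = (-19/11 + (-7/6 + 1/8 - 7))² = (-19/11 + (-7/6 + ⅛ - 7))² = (-19/11 - 193/24)² = (-2579/264)² = 6651241/69696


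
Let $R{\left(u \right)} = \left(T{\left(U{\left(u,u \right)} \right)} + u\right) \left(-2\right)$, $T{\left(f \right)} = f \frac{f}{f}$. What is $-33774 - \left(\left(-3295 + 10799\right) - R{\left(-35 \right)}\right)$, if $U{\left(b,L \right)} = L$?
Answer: $-41138$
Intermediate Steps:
$T{\left(f \right)} = f$ ($T{\left(f \right)} = f 1 = f$)
$R{\left(u \right)} = - 4 u$ ($R{\left(u \right)} = \left(u + u\right) \left(-2\right) = 2 u \left(-2\right) = - 4 u$)
$-33774 - \left(\left(-3295 + 10799\right) - R{\left(-35 \right)}\right) = -33774 - \left(\left(-3295 + 10799\right) - \left(-4\right) \left(-35\right)\right) = -33774 - \left(7504 - 140\right) = -33774 - 7364 = -41138$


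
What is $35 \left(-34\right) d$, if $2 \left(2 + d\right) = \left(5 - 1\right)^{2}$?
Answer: $-7140$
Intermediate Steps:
$d = 6$ ($d = -2 + \frac{\left(5 - 1\right)^{2}}{2} = -2 + \frac{4^{2}}{2} = -2 + \frac{1}{2} \cdot 16 = -2 + 8 = 6$)
$35 \left(-34\right) d = 35 \left(-34\right) 6 = \left(-1190\right) 6 = -7140$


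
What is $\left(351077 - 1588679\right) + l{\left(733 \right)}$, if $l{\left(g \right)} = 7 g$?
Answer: $-1232471$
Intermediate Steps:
$\left(351077 - 1588679\right) + l{\left(733 \right)} = \left(351077 - 1588679\right) + 7 \cdot 733 = -1237602 + 5131 = -1232471$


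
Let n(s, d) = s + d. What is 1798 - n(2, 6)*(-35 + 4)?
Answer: 2046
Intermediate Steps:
n(s, d) = d + s
1798 - n(2, 6)*(-35 + 4) = 1798 - (6 + 2)*(-35 + 4) = 1798 - 8*(-31) = 1798 - 1*(-248) = 1798 + 248 = 2046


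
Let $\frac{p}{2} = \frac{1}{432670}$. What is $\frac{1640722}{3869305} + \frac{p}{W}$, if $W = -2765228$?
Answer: $\frac{196301098928416611}{462935721951806180} \approx 0.42404$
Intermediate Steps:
$p = \frac{1}{216335}$ ($p = \frac{2}{432670} = 2 \cdot \frac{1}{432670} = \frac{1}{216335} \approx 4.6225 \cdot 10^{-6}$)
$\frac{1640722}{3869305} + \frac{p}{W} = \frac{1640722}{3869305} + \frac{1}{216335 \left(-2765228\right)} = 1640722 \cdot \frac{1}{3869305} + \frac{1}{216335} \left(- \frac{1}{2765228}\right) = \frac{1640722}{3869305} - \frac{1}{598215599380} = \frac{196301098928416611}{462935721951806180}$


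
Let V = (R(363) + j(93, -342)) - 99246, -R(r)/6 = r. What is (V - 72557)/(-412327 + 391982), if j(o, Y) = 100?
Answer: 173881/20345 ≈ 8.5466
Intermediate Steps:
R(r) = -6*r
V = -101324 (V = (-6*363 + 100) - 99246 = (-2178 + 100) - 99246 = -2078 - 99246 = -101324)
(V - 72557)/(-412327 + 391982) = (-101324 - 72557)/(-412327 + 391982) = -173881/(-20345) = -173881*(-1/20345) = 173881/20345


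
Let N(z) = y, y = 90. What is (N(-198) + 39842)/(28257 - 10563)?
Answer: 19966/8847 ≈ 2.2568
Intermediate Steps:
N(z) = 90
(N(-198) + 39842)/(28257 - 10563) = (90 + 39842)/(28257 - 10563) = 39932/17694 = 39932*(1/17694) = 19966/8847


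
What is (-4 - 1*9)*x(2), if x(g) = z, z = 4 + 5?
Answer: -117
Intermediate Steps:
z = 9
x(g) = 9
(-4 - 1*9)*x(2) = (-4 - 1*9)*9 = (-4 - 9)*9 = -13*9 = -117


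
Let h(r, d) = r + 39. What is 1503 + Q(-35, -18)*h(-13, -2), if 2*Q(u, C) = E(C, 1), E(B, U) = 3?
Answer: 1542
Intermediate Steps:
h(r, d) = 39 + r
Q(u, C) = 3/2 (Q(u, C) = (1/2)*3 = 3/2)
1503 + Q(-35, -18)*h(-13, -2) = 1503 + 3*(39 - 13)/2 = 1503 + (3/2)*26 = 1503 + 39 = 1542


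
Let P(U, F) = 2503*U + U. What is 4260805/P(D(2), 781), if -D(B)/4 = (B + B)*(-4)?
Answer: 4260805/160256 ≈ 26.587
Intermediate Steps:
D(B) = 32*B (D(B) = -4*(B + B)*(-4) = -4*2*B*(-4) = -(-32)*B = 32*B)
P(U, F) = 2504*U
4260805/P(D(2), 781) = 4260805/((2504*(32*2))) = 4260805/((2504*64)) = 4260805/160256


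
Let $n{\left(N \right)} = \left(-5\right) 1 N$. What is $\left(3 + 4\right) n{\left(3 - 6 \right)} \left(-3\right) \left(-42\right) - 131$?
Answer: $13099$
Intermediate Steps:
$n{\left(N \right)} = - 5 N$
$\left(3 + 4\right) n{\left(3 - 6 \right)} \left(-3\right) \left(-42\right) - 131 = \left(3 + 4\right) \left(- 5 \left(3 - 6\right)\right) \left(-3\right) \left(-42\right) - 131 = 7 \left(- 5 \left(3 - 6\right)\right) \left(-3\right) \left(-42\right) - 131 = 7 \left(\left(-5\right) \left(-3\right)\right) \left(-3\right) \left(-42\right) - 131 = 7 \cdot 15 \left(-3\right) \left(-42\right) - 131 = 105 \left(-3\right) \left(-42\right) - 131 = \left(-315\right) \left(-42\right) - 131 = 13230 - 131 = 13099$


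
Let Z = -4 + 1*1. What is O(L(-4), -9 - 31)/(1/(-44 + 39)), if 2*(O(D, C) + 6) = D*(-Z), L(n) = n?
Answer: 60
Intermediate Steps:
Z = -3 (Z = -4 + 1 = -3)
O(D, C) = -6 + 3*D/2 (O(D, C) = -6 + (D*(-1*(-3)))/2 = -6 + (D*3)/2 = -6 + (3*D)/2 = -6 + 3*D/2)
O(L(-4), -9 - 31)/(1/(-44 + 39)) = (-6 + (3/2)*(-4))/(1/(-44 + 39)) = (-6 - 6)/(1/(-5)) = -12/(-⅕) = -12*(-5) = 60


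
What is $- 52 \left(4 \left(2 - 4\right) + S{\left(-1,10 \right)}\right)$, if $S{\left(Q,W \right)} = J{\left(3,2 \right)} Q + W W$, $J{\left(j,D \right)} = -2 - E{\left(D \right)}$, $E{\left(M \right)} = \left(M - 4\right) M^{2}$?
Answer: $-4472$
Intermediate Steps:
$E{\left(M \right)} = M^{2} \left(-4 + M\right)$ ($E{\left(M \right)} = \left(-4 + M\right) M^{2} = M^{2} \left(-4 + M\right)$)
$J{\left(j,D \right)} = -2 - D^{2} \left(-4 + D\right)$
$S{\left(Q,W \right)} = W^{2} + 6 Q$ ($S{\left(Q,W \right)} = \left(-2 + 2^{2} \left(4 - 2\right)\right) Q + W W = \left(-2 + 4 \left(4 - 2\right)\right) Q + W^{2} = \left(-2 + 4 \cdot 2\right) Q + W^{2} = \left(-2 + 8\right) Q + W^{2} = 6 Q + W^{2} = W^{2} + 6 Q$)
$- 52 \left(4 \left(2 - 4\right) + S{\left(-1,10 \right)}\right) = - 52 \left(4 \left(2 - 4\right) + \left(10^{2} + 6 \left(-1\right)\right)\right) = - 52 \left(4 \left(-2\right) + \left(100 - 6\right)\right) = - 52 \left(-8 + 94\right) = \left(-52\right) 86 = -4472$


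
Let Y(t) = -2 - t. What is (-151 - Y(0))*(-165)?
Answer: 24585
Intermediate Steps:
(-151 - Y(0))*(-165) = (-151 - (-2 - 1*0))*(-165) = (-151 - (-2 + 0))*(-165) = (-151 - 1*(-2))*(-165) = (-151 + 2)*(-165) = -149*(-165) = 24585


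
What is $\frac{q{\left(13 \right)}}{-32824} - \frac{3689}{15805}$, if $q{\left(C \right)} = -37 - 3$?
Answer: $- \frac{15056942}{64847915} \approx -0.23219$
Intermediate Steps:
$q{\left(C \right)} = -40$
$\frac{q{\left(13 \right)}}{-32824} - \frac{3689}{15805} = - \frac{40}{-32824} - \frac{3689}{15805} = \left(-40\right) \left(- \frac{1}{32824}\right) - \frac{3689}{15805} = \frac{5}{4103} - \frac{3689}{15805} = - \frac{15056942}{64847915}$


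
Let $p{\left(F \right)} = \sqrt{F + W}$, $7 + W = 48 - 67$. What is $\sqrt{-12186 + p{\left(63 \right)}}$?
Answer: $\sqrt{-12186 + \sqrt{37}} \approx 110.36 i$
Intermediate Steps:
$W = -26$ ($W = -7 + \left(48 - 67\right) = -7 - 19 = -26$)
$p{\left(F \right)} = \sqrt{-26 + F}$ ($p{\left(F \right)} = \sqrt{F - 26} = \sqrt{-26 + F}$)
$\sqrt{-12186 + p{\left(63 \right)}} = \sqrt{-12186 + \sqrt{-26 + 63}} = \sqrt{-12186 + \sqrt{37}}$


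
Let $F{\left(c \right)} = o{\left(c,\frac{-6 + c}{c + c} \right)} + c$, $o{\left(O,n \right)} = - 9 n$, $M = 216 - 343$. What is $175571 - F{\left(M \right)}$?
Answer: $\frac{44628489}{254} \approx 1.757 \cdot 10^{5}$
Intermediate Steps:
$M = -127$ ($M = 216 - 343 = -127$)
$F{\left(c \right)} = c - \frac{9 \left(-6 + c\right)}{2 c}$ ($F{\left(c \right)} = - 9 \frac{-6 + c}{c + c} + c = - 9 \frac{-6 + c}{2 c} + c = - \frac{9 \left(-6 + c\right)}{2 c} + c = c - \frac{9 \left(-6 + c\right)}{2 c}$)
$175571 - F{\left(M \right)} = 175571 - \left(- \frac{9}{2} - 127 + \frac{27}{-127}\right) = 175571 - \left(- \frac{9}{2} - 127 + 27 \left(- \frac{1}{127}\right)\right) = 175571 - \left(- \frac{9}{2} - 127 - \frac{27}{127}\right) = 175571 - - \frac{33455}{254} = 175571 + \frac{33455}{254} = \frac{44628489}{254}$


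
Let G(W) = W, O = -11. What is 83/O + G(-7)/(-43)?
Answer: -3492/473 ≈ -7.3827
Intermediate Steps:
83/O + G(-7)/(-43) = 83/(-11) - 7/(-43) = 83*(-1/11) - 7*(-1/43) = -83/11 + 7/43 = -3492/473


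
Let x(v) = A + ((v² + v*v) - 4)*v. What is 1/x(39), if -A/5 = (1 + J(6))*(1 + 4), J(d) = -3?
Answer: 1/118532 ≈ 8.4365e-6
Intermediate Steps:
A = 50 (A = -5*(1 - 3)*(1 + 4) = -(-10)*5 = -5*(-10) = 50)
x(v) = 50 + v*(-4 + 2*v²) (x(v) = 50 + ((v² + v*v) - 4)*v = 50 + ((v² + v²) - 4)*v = 50 + (2*v² - 4)*v = 50 + (-4 + 2*v²)*v = 50 + v*(-4 + 2*v²))
1/x(39) = 1/(50 - 4*39 + 2*39³) = 1/(50 - 156 + 2*59319) = 1/(50 - 156 + 118638) = 1/118532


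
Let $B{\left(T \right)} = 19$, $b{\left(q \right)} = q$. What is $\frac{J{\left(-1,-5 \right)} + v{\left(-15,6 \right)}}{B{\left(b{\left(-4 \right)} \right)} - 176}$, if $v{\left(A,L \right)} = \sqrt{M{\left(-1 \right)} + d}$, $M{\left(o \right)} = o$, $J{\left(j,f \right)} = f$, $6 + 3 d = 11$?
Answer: $\frac{5}{157} - \frac{\sqrt{6}}{471} \approx 0.026647$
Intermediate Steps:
$d = \frac{5}{3}$ ($d = -2 + \frac{1}{3} \cdot 11 = -2 + \frac{11}{3} = \frac{5}{3} \approx 1.6667$)
$v{\left(A,L \right)} = \frac{\sqrt{6}}{3}$ ($v{\left(A,L \right)} = \sqrt{-1 + \frac{5}{3}} = \sqrt{\frac{2}{3}} = \frac{\sqrt{6}}{3}$)
$\frac{J{\left(-1,-5 \right)} + v{\left(-15,6 \right)}}{B{\left(b{\left(-4 \right)} \right)} - 176} = \frac{-5 + \frac{\sqrt{6}}{3}}{19 - 176} = \frac{-5 + \frac{\sqrt{6}}{3}}{-157} = \left(-5 + \frac{\sqrt{6}}{3}\right) \left(- \frac{1}{157}\right) = \frac{5}{157} - \frac{\sqrt{6}}{471}$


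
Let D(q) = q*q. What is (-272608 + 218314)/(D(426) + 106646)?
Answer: -27147/144061 ≈ -0.18844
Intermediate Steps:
D(q) = q²
(-272608 + 218314)/(D(426) + 106646) = (-272608 + 218314)/(426² + 106646) = -54294/(181476 + 106646) = -54294/288122 = -54294*1/288122 = -27147/144061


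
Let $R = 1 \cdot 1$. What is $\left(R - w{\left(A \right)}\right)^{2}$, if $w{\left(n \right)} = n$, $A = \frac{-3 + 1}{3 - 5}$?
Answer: $0$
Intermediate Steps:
$A = 1$ ($A = - \frac{2}{-2} = \left(-2\right) \left(- \frac{1}{2}\right) = 1$)
$R = 1$
$\left(R - w{\left(A \right)}\right)^{2} = \left(1 - 1\right)^{2} = 0^{2} = 0$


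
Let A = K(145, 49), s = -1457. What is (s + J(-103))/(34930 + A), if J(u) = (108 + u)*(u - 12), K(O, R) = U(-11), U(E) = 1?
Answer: -2032/34931 ≈ -0.058172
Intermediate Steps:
K(O, R) = 1
J(u) = (-12 + u)*(108 + u) (J(u) = (108 + u)*(-12 + u) = (-12 + u)*(108 + u))
A = 1
(s + J(-103))/(34930 + A) = (-1457 + (-1296 + (-103)² + 96*(-103)))/(34930 + 1) = (-1457 + (-1296 + 10609 - 9888))/34931 = (-1457 - 575)*(1/34931) = -2032*1/34931 = -2032/34931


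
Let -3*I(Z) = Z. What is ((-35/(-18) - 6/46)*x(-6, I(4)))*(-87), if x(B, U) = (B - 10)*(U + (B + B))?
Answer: -6969280/207 ≈ -33668.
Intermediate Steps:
I(Z) = -Z/3
x(B, U) = (-10 + B)*(U + 2*B)
((-35/(-18) - 6/46)*x(-6, I(4)))*(-87) = ((-35/(-18) - 6/46)*(-20*(-6) - (-10)*4/3 + 2*(-6)**2 - (-2)*4))*(-87) = ((-35*(-1/18) - 6*1/46)*(120 - 10*(-4/3) + 2*36 - 6*(-4/3)))*(-87) = ((35/18 - 3/23)*(120 + 40/3 + 72 + 8))*(-87) = ((751/414)*(640/3))*(-87) = (240320/621)*(-87) = -6969280/207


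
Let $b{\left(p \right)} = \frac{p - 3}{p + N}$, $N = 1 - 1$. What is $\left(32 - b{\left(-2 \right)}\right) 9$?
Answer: $\frac{531}{2} \approx 265.5$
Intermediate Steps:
$N = 0$
$b{\left(p \right)} = \frac{-3 + p}{p}$ ($b{\left(p \right)} = \frac{p - 3}{p + 0} = \frac{-3 + p}{p}$)
$\left(32 - b{\left(-2 \right)}\right) 9 = \left(32 - \frac{-3 - 2}{-2}\right) 9 = \left(32 - \left(- \frac{1}{2}\right) \left(-5\right)\right) 9 = \left(32 - \frac{5}{2}\right) 9 = \frac{59}{2} \cdot 9 = \frac{531}{2}$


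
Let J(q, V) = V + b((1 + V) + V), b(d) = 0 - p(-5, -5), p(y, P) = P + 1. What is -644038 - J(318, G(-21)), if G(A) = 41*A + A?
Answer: -643160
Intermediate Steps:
p(y, P) = 1 + P
G(A) = 42*A
b(d) = 4 (b(d) = 0 - (1 - 5) = 0 - 1*(-4) = 0 + 4 = 4)
J(q, V) = 4 + V (J(q, V) = V + 4 = 4 + V)
-644038 - J(318, G(-21)) = -644038 - (4 + 42*(-21)) = -644038 - (4 - 882) = -644038 - 1*(-878) = -644038 + 878 = -643160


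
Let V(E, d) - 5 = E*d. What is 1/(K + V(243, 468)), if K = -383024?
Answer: -1/269295 ≈ -3.7134e-6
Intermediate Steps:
V(E, d) = 5 + E*d
1/(K + V(243, 468)) = 1/(-383024 + (5 + 243*468)) = 1/(-383024 + (5 + 113724)) = 1/(-383024 + 113729) = 1/(-269295) = -1/269295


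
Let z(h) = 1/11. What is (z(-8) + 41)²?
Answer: 204304/121 ≈ 1688.5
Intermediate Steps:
z(h) = 1/11
(z(-8) + 41)² = (1/11 + 41)² = (452/11)² = 204304/121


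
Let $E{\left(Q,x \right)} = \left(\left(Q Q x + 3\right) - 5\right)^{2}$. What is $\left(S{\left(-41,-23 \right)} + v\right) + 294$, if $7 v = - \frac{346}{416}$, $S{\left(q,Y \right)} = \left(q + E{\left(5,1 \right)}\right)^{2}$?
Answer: $\frac{347165555}{1456} \approx 2.3844 \cdot 10^{5}$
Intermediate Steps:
$E{\left(Q,x \right)} = \left(-2 + x Q^{2}\right)^{2}$ ($E{\left(Q,x \right)} = \left(\left(x Q^{2} + 3\right) - 5\right)^{2} = \left(\left(3 + x Q^{2}\right) - 5\right)^{2} = \left(-2 + x Q^{2}\right)^{2}$)
$S{\left(q,Y \right)} = \left(529 + q\right)^{2}$ ($S{\left(q,Y \right)} = \left(q + \left(-2 + 1 \cdot 5^{2}\right)^{2}\right)^{2} = \left(q + \left(-2 + 1 \cdot 25\right)^{2}\right)^{2} = \left(q + \left(-2 + 25\right)^{2}\right)^{2} = \left(q + 23^{2}\right)^{2} = \left(q + 529\right)^{2} = \left(529 + q\right)^{2}$)
$v = - \frac{173}{1456}$ ($v = \frac{\left(-346\right) \frac{1}{416}}{7} = \frac{1}{7} \left(- \frac{173}{208}\right) = - \frac{173}{1456} \approx -0.11882$)
$\left(S{\left(-41,-23 \right)} + v\right) + 294 = \left(\left(529 - 41\right)^{2} - \frac{173}{1456}\right) + 294 = \left(488^{2} - \frac{173}{1456}\right) + 294 = \left(238144 - \frac{173}{1456}\right) + 294 = \frac{346737491}{1456} + 294 = \frac{347165555}{1456}$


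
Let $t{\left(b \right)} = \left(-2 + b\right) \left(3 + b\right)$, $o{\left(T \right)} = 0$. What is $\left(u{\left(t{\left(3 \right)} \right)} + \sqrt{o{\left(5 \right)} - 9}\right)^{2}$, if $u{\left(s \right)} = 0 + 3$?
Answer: $18 i \approx 18.0 i$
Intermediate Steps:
$u{\left(s \right)} = 3$
$\left(u{\left(t{\left(3 \right)} \right)} + \sqrt{o{\left(5 \right)} - 9}\right)^{2} = \left(3 + \sqrt{0 - 9}\right)^{2} = \left(3 + \sqrt{-9}\right)^{2} = \left(3 + 3 i\right)^{2}$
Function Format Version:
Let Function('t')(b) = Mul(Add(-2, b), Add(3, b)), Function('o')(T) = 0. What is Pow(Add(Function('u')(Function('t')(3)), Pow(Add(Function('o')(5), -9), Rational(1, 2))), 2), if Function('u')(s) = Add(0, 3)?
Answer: Mul(18, I) ≈ Mul(18.000, I)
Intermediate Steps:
Function('u')(s) = 3
Pow(Add(Function('u')(Function('t')(3)), Pow(Add(Function('o')(5), -9), Rational(1, 2))), 2) = Pow(Add(3, Pow(Add(0, -9), Rational(1, 2))), 2) = Pow(Add(3, Pow(-9, Rational(1, 2))), 2) = Pow(Add(3, Mul(3, I)), 2)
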